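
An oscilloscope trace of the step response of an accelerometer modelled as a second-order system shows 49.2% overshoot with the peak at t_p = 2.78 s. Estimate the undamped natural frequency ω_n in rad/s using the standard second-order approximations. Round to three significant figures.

ω_n ≈ 1.16 rad/s

ζ from %OS: ζ = |ln 0.492|/√(π²+ln²0.492) = 0.220.
From t_p = π/ω_d, ω_d = π/2.78 = 1.13 rad/s, so ω_n = ω_d/√(1−ζ²) = 1.16 rad/s.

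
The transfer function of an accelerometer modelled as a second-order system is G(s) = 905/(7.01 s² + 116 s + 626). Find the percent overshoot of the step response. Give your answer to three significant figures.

Dividing through by 7.01: denominator becomes s² + 16.55 s + 89.30.
So ω_n = √89.30 = 9.45 rad/s and ζ = 16.55/(2·9.45) = 0.876.
%OS = 100·exp(−πζ/√(1−ζ²)) = 0.337%.

%OS ≈ 0.337%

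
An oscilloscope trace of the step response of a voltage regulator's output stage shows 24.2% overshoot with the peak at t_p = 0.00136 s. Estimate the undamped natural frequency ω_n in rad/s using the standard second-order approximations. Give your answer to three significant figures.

ω_n ≈ 2530 rad/s

The overshoot fixes ζ = −ln(OS)/√(π²+ln²(OS)) = 0.412.
t_p = π/ω_d ⇒ ω_d = 2310 rad/s; then ω_n = ω_d/√(1−ζ²) = 2530 rad/s.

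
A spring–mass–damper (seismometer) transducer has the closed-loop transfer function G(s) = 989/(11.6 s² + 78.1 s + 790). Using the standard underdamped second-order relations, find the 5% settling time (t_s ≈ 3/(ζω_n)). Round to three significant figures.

Dividing through by 11.6: denominator becomes s² + 6.733 s + 68.10.
So ω_n = √68.10 = 8.25 rad/s and ζ = 6.733/(2·8.25) = 0.408.
t_s ≈ 3/(ζω_n) = 0.891 s.

t_s ≈ 0.891 s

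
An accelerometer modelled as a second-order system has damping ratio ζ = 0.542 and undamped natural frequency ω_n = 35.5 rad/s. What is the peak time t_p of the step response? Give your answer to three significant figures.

The damped frequency is ω_d = ω_n√(1−ζ²) = 35.5·√(1−0.294) = 29.8 rad/s.
Peak time t_p = π/ω_d = π/29.8 = 0.105 s.

t_p ≈ 0.105 s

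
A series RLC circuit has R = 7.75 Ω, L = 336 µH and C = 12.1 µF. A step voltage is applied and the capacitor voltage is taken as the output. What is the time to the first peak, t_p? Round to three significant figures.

t_p ≈ 0.000296 s

For a series RLC circuit (capacitor voltage as output), ω_n = 1/√(LC) = 1/√(336 µH · 12.1 µF) = 15700 rad/s.
ζ = (R/2)·√(C/L) = (7.75/2)·√(12.1 µF/336 µH) = 0.735.
ω_d = ω_n√(1−ζ²) = 10600 rad/s. t_p = π/ω_d = 0.000296 s.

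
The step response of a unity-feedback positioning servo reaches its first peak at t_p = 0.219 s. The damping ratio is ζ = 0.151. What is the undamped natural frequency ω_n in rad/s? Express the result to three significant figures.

ω_n ≈ 14.5 rad/s

Peak time t_p = π/ω_d, so ω_d = π/t_p = π/0.219 = 14.3 rad/s.
ω_n = ω_d/√(1−ζ²) = 14.3/√0.977 = 14.5 rad/s.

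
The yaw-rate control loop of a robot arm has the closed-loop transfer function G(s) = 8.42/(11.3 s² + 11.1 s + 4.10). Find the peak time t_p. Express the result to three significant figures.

t_p ≈ 9.01 s

Dividing through by 11.3: denominator becomes s² + 0.9823 s + 0.3628.
So ω_n = √0.3628 = 0.602 rad/s and ζ = 0.9823/(2·0.602) = 0.815.
ω_d = 0.602·√(1 − 0.815²) = 0.349 rad/s. t_p = π/ω_d = 9.01 s.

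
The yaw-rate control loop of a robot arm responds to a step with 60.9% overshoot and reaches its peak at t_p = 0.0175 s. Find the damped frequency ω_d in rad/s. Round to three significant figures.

ω_d ≈ 180 rad/s

t_p = π/ω_d, so ω_d = π/0.0175 = 180 rad/s.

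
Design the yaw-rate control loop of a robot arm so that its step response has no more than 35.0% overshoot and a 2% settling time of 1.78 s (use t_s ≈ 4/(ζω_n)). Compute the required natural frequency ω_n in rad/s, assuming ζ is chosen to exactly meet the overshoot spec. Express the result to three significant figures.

ω_n ≈ 7.09 rad/s

ζ = −ln(OS)/√(π² + (ln OS)²). With OS = 0.350, ln OS = −1.050 and ζ = 1.050/3.312 = 0.317.
From t_s ≈ 4/(ζω_n): ω_n = 4/(ζ·t_s) = 4/(0.317·1.78) = 7.09 rad/s.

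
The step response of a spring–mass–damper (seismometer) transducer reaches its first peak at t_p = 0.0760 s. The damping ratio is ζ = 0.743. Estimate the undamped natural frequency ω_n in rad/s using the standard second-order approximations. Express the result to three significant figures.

Peak time t_p = π/ω_d, so ω_d = π/t_p = π/0.0760 = 41.3 rad/s.
ω_n = ω_d/√(1−ζ²) = 41.3/√0.448 = 61.8 rad/s.

ω_n ≈ 61.8 rad/s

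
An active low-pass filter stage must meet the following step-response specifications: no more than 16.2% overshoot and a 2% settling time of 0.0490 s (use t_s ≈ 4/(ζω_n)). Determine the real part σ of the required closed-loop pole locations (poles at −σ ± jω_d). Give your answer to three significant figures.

The settling-time spec alone fixes σ = ζω_n = 4/t_s = 4/0.0490 = 81.6.
(Overshoot then fixes ζ = 0.501 and hence ω_d = σ·√(1−ζ²)/ζ = 141 rad/s.)

σ ≈ 81.6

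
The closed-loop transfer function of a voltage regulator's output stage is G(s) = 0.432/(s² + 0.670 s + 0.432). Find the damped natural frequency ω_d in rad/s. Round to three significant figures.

Comparing the denominator to s² + 2ζω_n s + ω_n²: ω_n = √0.432 = 0.657 rad/s, and 2ζω_n = 0.670 so ζ = 0.670/(2·0.657) = 0.510.
ω_d = ω_n√(1−ζ²) = 0.565 rad/s.

ω_d ≈ 0.565 rad/s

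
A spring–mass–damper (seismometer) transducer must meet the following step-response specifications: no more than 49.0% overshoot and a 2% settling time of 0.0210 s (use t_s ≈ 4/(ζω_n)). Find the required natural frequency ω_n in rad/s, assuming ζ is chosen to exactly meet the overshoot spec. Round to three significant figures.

ω_n ≈ 860 rad/s

Inverting the overshoot relation: ζ = |ln 0.490|/√(π² + ln²0.490) = 0.221.
Then ω_n = 4/(ζ t_s) = 4/(0.221 × 0.0210) = 860 rad/s.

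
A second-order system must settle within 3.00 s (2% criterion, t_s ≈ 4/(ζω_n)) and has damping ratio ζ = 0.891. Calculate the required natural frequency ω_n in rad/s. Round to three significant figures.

ω_n ≈ 1.50 rad/s

Rearranging t_s ≈ 4/(ζω_n) gives ω_n = 4/(ζ·t_s) = 4/(0.891 × 3.00) = 1.50 rad/s.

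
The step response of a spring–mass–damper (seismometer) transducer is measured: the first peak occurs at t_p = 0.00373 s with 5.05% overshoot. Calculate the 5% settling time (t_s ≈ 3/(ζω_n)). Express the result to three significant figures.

From the overshoot, ζ = −ln(OS)/√(π²+ln²(OS)) = 0.689.
From t_p = π/ω_d, ω_d = π/0.00373 = 842 rad/s, so ω_n = ω_d/√(1−ζ²) = 1160 rad/s.
t_s ≈ 3/(ζω_n) = 3/(0.689·1160) = 0.00375 s.

t_s ≈ 0.00375 s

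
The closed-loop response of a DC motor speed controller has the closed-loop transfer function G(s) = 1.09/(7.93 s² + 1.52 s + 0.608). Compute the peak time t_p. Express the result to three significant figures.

t_p ≈ 12.1 s

Dividing through by 7.93: denominator becomes s² + 0.1917 s + 0.07667.
So ω_n = √0.07667 = 0.277 rad/s and ζ = 0.1917/(2·0.277) = 0.346.
ω_d = 0.277·√(1 − 0.346²) = 0.260 rad/s. t_p = π/ω_d = 12.1 s.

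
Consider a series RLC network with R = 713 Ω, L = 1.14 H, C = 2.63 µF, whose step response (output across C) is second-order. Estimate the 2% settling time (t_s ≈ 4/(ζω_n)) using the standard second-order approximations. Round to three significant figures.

For a series RLC circuit (capacitor voltage as output), ω_n = 1/√(LC) = 1/√(1.14 H · 2.63 µF) = 578 rad/s.
ζ = (R/2)·√(C/L) = (713/2)·√(2.63 µF/1.14 H) = 0.541.
t_s ≈ 4/(ζω_n) = 0.0128 s.

t_s ≈ 0.0128 s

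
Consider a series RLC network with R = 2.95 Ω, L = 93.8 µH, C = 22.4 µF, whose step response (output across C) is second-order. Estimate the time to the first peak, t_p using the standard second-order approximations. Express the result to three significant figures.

t_p ≈ 0.000208 s

For a series RLC circuit (capacitor voltage as output), ω_n = 1/√(LC) = 1/√(93.8 µH · 22.4 µF) = 21800 rad/s.
ζ = (R/2)·√(C/L) = (2.95/2)·√(22.4 µF/93.8 µH) = 0.721.
ω_d = ω_n√(1−ζ²) = 15100 rad/s. t_p = π/ω_d = 0.000208 s.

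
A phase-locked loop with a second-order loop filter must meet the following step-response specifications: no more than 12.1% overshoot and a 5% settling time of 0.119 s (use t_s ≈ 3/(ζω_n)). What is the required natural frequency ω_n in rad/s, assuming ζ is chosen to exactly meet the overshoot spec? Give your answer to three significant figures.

ω_n ≈ 45.2 rad/s

ζ = −ln(OS)/√(π² + (ln OS)²). With OS = 0.121, ln OS = −2.112 and ζ = 2.112/3.785 = 0.558.
Then ω_n = 3/(ζ t_s) = 3/(0.558 × 0.119) = 45.2 rad/s.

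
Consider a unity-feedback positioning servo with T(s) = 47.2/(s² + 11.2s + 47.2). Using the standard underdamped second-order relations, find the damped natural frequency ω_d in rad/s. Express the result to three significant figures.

ω_d ≈ 3.98 rad/s

ω_n = √47.2 = 6.87 rad/s; ζ = 11.2/(2·6.87) = 0.815.
ω_d = ω_n√(1−ζ²) = 3.98 rad/s.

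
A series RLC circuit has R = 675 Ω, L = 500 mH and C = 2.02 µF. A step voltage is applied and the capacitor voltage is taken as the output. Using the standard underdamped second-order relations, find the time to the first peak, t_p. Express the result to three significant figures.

t_p ≈ 0.00430 s

For a series RLC circuit (capacitor voltage as output), ω_n = 1/√(LC) = 1/√(500 mH · 2.02 µF) = 995 rad/s.
ζ = (R/2)·√(C/L) = (675/2)·√(2.02 µF/500 mH) = 0.678.
ω_d = 995·√(1 − 0.678²) = 731 rad/s. t_p = π/ω_d = 0.00430 s.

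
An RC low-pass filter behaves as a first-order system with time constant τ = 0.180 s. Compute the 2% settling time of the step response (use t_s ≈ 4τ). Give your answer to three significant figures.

t_s ≈ 0.720 s

t_s ≈ 4τ = 0.720 s.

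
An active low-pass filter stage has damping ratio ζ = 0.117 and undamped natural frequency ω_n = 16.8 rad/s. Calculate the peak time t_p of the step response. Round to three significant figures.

t_p ≈ 0.188 s

The damped frequency is ω_d = ω_n√(1−ζ²) = 16.8·√(1−0.0137) = 16.7 rad/s.
Peak time t_p = π/ω_d = π/16.7 = 0.188 s.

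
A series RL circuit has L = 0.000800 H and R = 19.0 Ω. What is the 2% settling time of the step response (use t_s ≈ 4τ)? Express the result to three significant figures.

t_s ≈ 0.000168 s

τ = L/R = 0.000800/19.0 = 0.0000421 s.
t_s ≈ 4τ = 0.000168 s.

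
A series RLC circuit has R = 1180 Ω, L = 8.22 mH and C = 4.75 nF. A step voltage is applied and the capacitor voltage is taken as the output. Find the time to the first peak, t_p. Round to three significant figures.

For a series RLC circuit (capacitor voltage as output), ω_n = 1/√(LC) = 1/√(8.22 mH · 4.75 nF) = 160000 rad/s.
ζ = (R/2)·√(C/L) = (1180/2)·√(4.75 nF/8.22 mH) = 0.449.
ω_d = ω_n√(1−ζ²) = 143000 rad/s. t_p = π/ω_d = 0.0000220 s.

t_p ≈ 0.0000220 s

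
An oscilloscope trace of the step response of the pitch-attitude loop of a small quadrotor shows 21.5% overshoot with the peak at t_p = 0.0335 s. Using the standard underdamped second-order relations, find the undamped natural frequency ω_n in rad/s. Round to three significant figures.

ζ from %OS: ζ = |ln 0.215|/√(π²+ln²0.215) = 0.439.
t_p = π/ω_d ⇒ ω_d = 93.8 rad/s; then ω_n = ω_d/√(1−ζ²) = 104 rad/s.

ω_n ≈ 104 rad/s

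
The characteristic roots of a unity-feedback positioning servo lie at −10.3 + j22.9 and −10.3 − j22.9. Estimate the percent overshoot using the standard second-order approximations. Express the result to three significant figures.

%OS ≈ 24.3%

The poles are at −σ ± jω_d with σ = 10.3 and ω_d = 22.9, so ω_n = √(σ²+ω_d²) = 25.1 rad/s and ζ = σ/ω_n = 0.410.
%OS = 100·exp(−πζ/√(1−ζ²)) = 24.3%.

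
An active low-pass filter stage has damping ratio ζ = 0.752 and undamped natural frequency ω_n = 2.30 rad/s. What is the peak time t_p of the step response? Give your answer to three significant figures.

t_p ≈ 2.07 s

The damped frequency is ω_d = ω_n√(1−ζ²) = 2.30·√(1−0.566) = 1.52 rad/s.
Peak time t_p = π/ω_d = π/1.52 = 2.07 s.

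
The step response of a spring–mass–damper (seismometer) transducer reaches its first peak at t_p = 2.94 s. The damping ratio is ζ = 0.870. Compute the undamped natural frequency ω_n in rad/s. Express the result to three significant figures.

Peak time t_p = π/ω_d, so ω_d = π/t_p = π/2.94 = 1.07 rad/s.
ω_n = ω_d/√(1−ζ²) = 1.07/√0.243 = 2.17 rad/s.

ω_n ≈ 2.17 rad/s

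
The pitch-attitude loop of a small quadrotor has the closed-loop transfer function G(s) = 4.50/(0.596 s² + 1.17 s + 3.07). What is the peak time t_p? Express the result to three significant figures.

Dividing through by 0.596: denominator becomes s² + 1.963 s + 5.151.
So ω_n = √5.151 = 2.27 rad/s and ζ = 1.963/(2·2.27) = 0.432.
ω_d = ω_n√(1−ζ²) = 2.05 rad/s. t_p = π/ω_d = 1.54 s.

t_p ≈ 1.54 s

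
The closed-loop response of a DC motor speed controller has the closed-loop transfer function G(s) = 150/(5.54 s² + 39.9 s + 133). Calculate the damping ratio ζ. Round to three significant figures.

ζ ≈ 0.735

Dividing through by 5.54: denominator becomes s² + 7.202 s + 24.01.
So ω_n = √24.01 = 4.90 rad/s and ζ = 7.202/(2·4.90) = 0.735.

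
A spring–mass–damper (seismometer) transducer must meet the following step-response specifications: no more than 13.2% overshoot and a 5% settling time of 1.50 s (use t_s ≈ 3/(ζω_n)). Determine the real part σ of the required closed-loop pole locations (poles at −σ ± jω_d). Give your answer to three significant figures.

σ ≈ 2.00

The settling-time spec alone fixes σ = ζω_n = 3/t_s = 3/1.50 = 2.00.
(Overshoot then fixes ζ = 0.542 and hence ω_d = σ·√(1−ζ²)/ζ = 3.10 rad/s.)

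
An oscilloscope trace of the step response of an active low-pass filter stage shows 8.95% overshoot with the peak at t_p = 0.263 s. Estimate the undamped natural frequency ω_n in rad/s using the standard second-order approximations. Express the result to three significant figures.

ω_n ≈ 15.1 rad/s

ζ from %OS: ζ = |ln 0.0895|/√(π²+ln²0.0895) = 0.609.
From t_p = π/ω_d, ω_d = π/0.263 = 11.9 rad/s, so ω_n = ω_d/√(1−ζ²) = 15.1 rad/s.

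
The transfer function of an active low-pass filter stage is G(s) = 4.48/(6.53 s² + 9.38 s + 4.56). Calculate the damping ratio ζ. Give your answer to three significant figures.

ζ ≈ 0.859

Dividing through by 6.53: denominator becomes s² + 1.436 s + 0.6983.
So ω_n = √0.6983 = 0.836 rad/s and ζ = 1.436/(2·0.836) = 0.859.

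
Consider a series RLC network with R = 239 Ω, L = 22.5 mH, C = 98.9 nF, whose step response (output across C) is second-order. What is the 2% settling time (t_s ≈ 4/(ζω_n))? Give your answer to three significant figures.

t_s ≈ 0.000753 s

For a series RLC circuit (capacitor voltage as output), ω_n = 1/√(LC) = 1/√(22.5 mH · 98.9 nF) = 21200 rad/s.
ζ = (R/2)·√(C/L) = (239/2)·√(98.9 nF/22.5 mH) = 0.251.
t_s ≈ 4/(ζω_n) = 0.000753 s.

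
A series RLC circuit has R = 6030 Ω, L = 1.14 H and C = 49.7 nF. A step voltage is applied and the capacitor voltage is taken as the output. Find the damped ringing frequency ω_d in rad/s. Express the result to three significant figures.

For a series RLC circuit (capacitor voltage as output), ω_n = 1/√(LC) = 1/√(1.14 H · 49.7 nF) = 4200 rad/s.
ζ = (R/2)·√(C/L) = (6030/2)·√(49.7 nF/1.14 H) = 0.630.
ω_d = 4200·√(1 − 0.630²) = 3260 rad/s.

ω_d ≈ 3260 rad/s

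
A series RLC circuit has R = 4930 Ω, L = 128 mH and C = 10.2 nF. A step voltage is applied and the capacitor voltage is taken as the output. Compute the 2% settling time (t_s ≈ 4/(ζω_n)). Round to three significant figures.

For a series RLC circuit (capacitor voltage as output), ω_n = 1/√(LC) = 1/√(128 mH · 10.2 nF) = 27700 rad/s.
ζ = (R/2)·√(C/L) = (4930/2)·√(10.2 nF/128 mH) = 0.696.
t_s ≈ 4/(ζω_n) = 0.000208 s.

t_s ≈ 0.000208 s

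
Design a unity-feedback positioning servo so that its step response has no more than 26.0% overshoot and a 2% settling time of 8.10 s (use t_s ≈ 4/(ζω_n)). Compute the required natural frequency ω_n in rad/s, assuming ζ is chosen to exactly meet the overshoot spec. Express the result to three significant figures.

ω_n ≈ 1.25 rad/s

From %OS = 100·exp(−πζ/√(1−ζ²)), invert to get ζ = −ln(OS)/√(π² + ln²(OS)) with OS = 0.260.
−ln 0.260 = 1.347, so ζ = 1.347/√(π² + 1.815) = 0.394.
From t_s ≈ 4/(ζω_n): ω_n = 4/(ζ·t_s) = 4/(0.394·8.10) = 1.25 rad/s.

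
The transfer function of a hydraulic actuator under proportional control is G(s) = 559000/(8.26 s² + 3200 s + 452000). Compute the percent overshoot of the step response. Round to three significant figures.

%OS ≈ 0.966%

Dividing through by 8.26: denominator becomes s² + 387.4 s + 54720.
So ω_n = √54720 = 234 rad/s and ζ = 387.4/(2·234) = 0.828.
%OS = 100 e^{−πζ/√(1−ζ²)} with ζ = 0.828 gives 0.966%.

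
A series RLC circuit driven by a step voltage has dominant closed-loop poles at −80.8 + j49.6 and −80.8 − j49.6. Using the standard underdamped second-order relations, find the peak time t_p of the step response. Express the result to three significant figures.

t_p = π/ω_d with ω_d = 49.6 (the imaginary part), so t_p = 0.0633 s.

t_p ≈ 0.0633 s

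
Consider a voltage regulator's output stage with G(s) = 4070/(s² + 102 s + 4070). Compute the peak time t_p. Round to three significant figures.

t_p ≈ 0.0820 s

Matching coefficients with s² + 2ζω_n s + ω_n² gives ω_n² = 4070 ⇒ ω_n = 63.8 rad/s, and ζ = 102/(2ω_n) = 0.799.
The damped frequency ω_d = ω_n√(1−ζ²) = 38.3 rad/s. Then t_p = π/ω_d = 0.0820 s.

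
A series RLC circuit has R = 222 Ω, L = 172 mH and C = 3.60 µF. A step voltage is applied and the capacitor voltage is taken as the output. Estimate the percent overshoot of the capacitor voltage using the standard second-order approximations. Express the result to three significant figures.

For a series RLC circuit (capacitor voltage as output), ω_n = 1/√(LC) = 1/√(172 mH · 3.60 µF) = 1270 rad/s.
ζ = (R/2)·√(C/L) = (222/2)·√(3.60 µF/172 mH) = 0.508.
Overshoot: exp(−π·0.508/√(1−0.508²)) = 0.157, i.e. 15.7%.

%OS ≈ 15.7%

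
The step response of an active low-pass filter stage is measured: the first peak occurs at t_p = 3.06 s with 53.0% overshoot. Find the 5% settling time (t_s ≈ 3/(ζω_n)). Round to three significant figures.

t_s ≈ 14.5 s

The overshoot fixes ζ = −ln(OS)/√(π²+ln²(OS)) = 0.198.
From t_p = π/ω_d, ω_d = π/3.06 = 1.03 rad/s, so ω_n = ω_d/√(1−ζ²) = 1.05 rad/s.
t_s ≈ 3/(ζω_n) = 3/(0.198·1.05) = 14.5 s.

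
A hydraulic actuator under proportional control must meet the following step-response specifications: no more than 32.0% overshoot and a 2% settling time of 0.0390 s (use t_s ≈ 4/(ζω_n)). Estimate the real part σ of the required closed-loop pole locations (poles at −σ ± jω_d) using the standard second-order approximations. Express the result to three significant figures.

σ ≈ 103

The settling-time spec alone fixes σ = ζω_n = 4/t_s = 4/0.0390 = 103.
(Overshoot then fixes ζ = 0.341 and hence ω_d = σ·√(1−ζ²)/ζ = 283 rad/s.)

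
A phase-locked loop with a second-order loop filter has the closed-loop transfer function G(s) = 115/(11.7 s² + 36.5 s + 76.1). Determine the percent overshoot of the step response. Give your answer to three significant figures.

Dividing through by 11.7: denominator becomes s² + 3.120 s + 6.504.
So ω_n = √6.504 = 2.55 rad/s and ζ = 3.120/(2·2.55) = 0.612.
Overshoot: exp(−π·0.612/√(1−0.612²)) = 0.0882, i.e. 8.82%.

%OS ≈ 8.82%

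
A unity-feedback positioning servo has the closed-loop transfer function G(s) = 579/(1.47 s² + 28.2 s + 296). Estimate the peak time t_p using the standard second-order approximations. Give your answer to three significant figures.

t_p ≈ 0.300 s

Dividing through by 1.47: denominator becomes s² + 19.18 s + 201.4.
So ω_n = √201.4 = 14.2 rad/s and ζ = 19.18/(2·14.2) = 0.676.
ω_d = 14.2·√(1 − 0.676²) = 10.5 rad/s. t_p = π/ω_d = 0.300 s.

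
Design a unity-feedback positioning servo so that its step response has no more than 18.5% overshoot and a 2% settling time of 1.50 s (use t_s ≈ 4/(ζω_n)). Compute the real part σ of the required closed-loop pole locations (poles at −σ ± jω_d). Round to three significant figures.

The settling-time spec alone fixes σ = ζω_n = 4/t_s = 4/1.50 = 2.67.
(Overshoot then fixes ζ = 0.473 and hence ω_d = σ·√(1−ζ²)/ζ = 4.96 rad/s.)

σ ≈ 2.67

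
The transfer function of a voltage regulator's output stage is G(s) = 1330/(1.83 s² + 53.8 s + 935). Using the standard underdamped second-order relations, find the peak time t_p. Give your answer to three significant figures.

t_p ≈ 0.183 s

Dividing through by 1.83: denominator becomes s² + 29.40 s + 510.9.
So ω_n = √510.9 = 22.6 rad/s and ζ = 29.40/(2·22.6) = 0.650.
The damped frequency ω_d = ω_n√(1−ζ²) = 17.2 rad/s. t_p = π/ω_d = 0.183 s.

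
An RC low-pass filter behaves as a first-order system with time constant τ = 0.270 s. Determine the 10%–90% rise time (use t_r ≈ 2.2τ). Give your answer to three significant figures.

t_r ≈ 0.594 s

t_r ≈ 2.2τ = 0.594 s.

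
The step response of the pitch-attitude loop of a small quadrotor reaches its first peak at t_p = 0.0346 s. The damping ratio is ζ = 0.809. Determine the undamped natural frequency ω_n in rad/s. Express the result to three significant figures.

Peak time t_p = π/ω_d, so ω_d = π/t_p = π/0.0346 = 90.8 rad/s.
ω_n = ω_d/√(1−ζ²) = 90.8/√0.346 = 154 rad/s.

ω_n ≈ 154 rad/s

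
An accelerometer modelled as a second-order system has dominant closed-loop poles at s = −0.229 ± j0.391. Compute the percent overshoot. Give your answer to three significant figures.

%OS ≈ 15.9%

|pole| = ω_n = √(0.229² + 0.391²) = 0.453 rad/s; ζ = cos θ = σ/ω_n = 0.505.
%OS = 100·exp(−πζ/√(1−ζ²)) = 15.9%.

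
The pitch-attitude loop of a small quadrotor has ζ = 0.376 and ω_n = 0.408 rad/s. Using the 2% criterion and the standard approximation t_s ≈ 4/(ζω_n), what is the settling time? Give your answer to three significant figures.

t_s ≈ 4/(ζω_n) = 4/(0.376 × 0.408) = 26.1 s.

t_s ≈ 26.1 s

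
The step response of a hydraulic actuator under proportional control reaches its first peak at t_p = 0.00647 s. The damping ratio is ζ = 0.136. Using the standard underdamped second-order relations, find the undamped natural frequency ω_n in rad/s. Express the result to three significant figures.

ω_n ≈ 490 rad/s

Peak time t_p = π/ω_d, so ω_d = π/t_p = π/0.00647 = 486 rad/s.
ω_n = ω_d/√(1−ζ²) = 486/√0.982 = 490 rad/s.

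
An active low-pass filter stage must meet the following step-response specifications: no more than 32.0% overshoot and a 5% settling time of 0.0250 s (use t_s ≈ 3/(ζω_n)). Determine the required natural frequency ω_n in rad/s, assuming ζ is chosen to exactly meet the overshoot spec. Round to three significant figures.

ω_n ≈ 352 rad/s

ζ = −ln(OS)/√(π² + (ln OS)²). With OS = 0.320, ln OS = −1.139 and ζ = 1.139/3.342 = 0.341.
From t_s ≈ 3/(ζω_n): ω_n = 3/(ζ·t_s) = 3/(0.341·0.0250) = 352 rad/s.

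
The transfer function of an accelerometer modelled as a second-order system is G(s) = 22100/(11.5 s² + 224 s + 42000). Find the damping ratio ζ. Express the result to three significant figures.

Dividing through by 11.5: denominator becomes s² + 19.48 s + 3652.
So ω_n = √3652 = 60.4 rad/s and ζ = 19.48/(2·60.4) = 0.161.

ζ ≈ 0.161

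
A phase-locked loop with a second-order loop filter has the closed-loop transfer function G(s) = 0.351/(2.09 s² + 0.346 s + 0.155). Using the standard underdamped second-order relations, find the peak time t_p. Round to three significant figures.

Dividing through by 2.09: denominator becomes s² + 0.1656 s + 0.07416.
So ω_n = √0.07416 = 0.272 rad/s and ζ = 0.1656/(2·0.272) = 0.304.
ω_d = 0.272·√(1 − 0.304²) = 0.259 rad/s. t_p = π/ω_d = 12.1 s.

t_p ≈ 12.1 s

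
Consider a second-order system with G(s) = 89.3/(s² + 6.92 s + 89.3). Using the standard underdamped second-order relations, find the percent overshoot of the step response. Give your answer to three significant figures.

Comparing the denominator to s² + 2ζω_n s + ω_n²: ω_n = √89.3 = 9.45 rad/s, and 2ζω_n = 6.92 so ζ = 6.92/(2·9.45) = 0.366.
Overshoot: exp(−π·0.366/√(1−0.366²)) = 0.291, i.e. 29.1%.

%OS ≈ 29.1%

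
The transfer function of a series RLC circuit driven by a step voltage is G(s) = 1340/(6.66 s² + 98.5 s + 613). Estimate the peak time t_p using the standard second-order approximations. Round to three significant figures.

t_p ≈ 0.514 s

Dividing through by 6.66: denominator becomes s² + 14.79 s + 92.04.
So ω_n = √92.04 = 9.59 rad/s and ζ = 14.79/(2·9.59) = 0.771.
ω_d = ω_n√(1−ζ²) = 6.11 rad/s. t_p = π/ω_d = 0.514 s.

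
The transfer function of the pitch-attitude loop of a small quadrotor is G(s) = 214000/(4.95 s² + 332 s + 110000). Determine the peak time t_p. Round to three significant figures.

t_p ≈ 0.0216 s

Dividing through by 4.95: denominator becomes s² + 67.07 s + 22220.
So ω_n = √22220 = 149 rad/s and ζ = 67.07/(2·149) = 0.225.
ω_d = ω_n√(1−ζ²) = 145 rad/s. t_p = π/ω_d = 0.0216 s.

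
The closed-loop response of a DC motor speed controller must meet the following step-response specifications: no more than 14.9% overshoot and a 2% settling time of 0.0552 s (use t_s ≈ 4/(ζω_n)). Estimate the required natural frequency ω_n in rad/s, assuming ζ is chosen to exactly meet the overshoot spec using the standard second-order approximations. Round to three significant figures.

ω_n ≈ 140 rad/s

From %OS = 100·exp(−πζ/√(1−ζ²)), invert to get ζ = −ln(OS)/√(π² + ln²(OS)) with OS = 0.149.
−ln 0.149 = 1.904, so ζ = 1.904/√(π² + 3.624) = 0.518.
From t_s ≈ 4/(ζω_n): ω_n = 4/(ζ·t_s) = 4/(0.518·0.0552) = 140 rad/s.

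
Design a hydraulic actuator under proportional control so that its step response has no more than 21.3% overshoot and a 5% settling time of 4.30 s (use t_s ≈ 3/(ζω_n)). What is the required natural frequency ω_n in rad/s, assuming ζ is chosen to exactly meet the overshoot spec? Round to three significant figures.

ω_n ≈ 1.58 rad/s

From %OS = 100·exp(−πζ/√(1−ζ²)), invert to get ζ = −ln(OS)/√(π² + ln²(OS)) with OS = 0.213.
−ln 0.213 = 1.546, so ζ = 1.546/√(π² + 2.392) = 0.442.
Then ω_n = 3/(ζ t_s) = 3/(0.442 × 4.30) = 1.58 rad/s.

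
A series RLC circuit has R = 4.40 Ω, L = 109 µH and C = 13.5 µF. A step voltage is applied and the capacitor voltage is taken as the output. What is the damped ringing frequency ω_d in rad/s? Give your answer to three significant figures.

ω_d ≈ 16500 rad/s

For a series RLC circuit (capacitor voltage as output), ω_n = 1/√(LC) = 1/√(109 µH · 13.5 µF) = 26100 rad/s.
ζ = (R/2)·√(C/L) = (4.40/2)·√(13.5 µF/109 µH) = 0.774.
The damped frequency ω_d = ω_n√(1−ζ²) = 16500 rad/s.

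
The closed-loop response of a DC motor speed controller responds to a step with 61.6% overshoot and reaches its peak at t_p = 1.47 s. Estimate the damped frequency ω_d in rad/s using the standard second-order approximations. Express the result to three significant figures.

t_p = π/ω_d, so ω_d = π/1.47 = 2.14 rad/s.

ω_d ≈ 2.14 rad/s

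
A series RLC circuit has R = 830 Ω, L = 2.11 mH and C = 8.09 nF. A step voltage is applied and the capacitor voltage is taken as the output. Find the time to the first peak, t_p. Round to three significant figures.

For a series RLC circuit (capacitor voltage as output), ω_n = 1/√(LC) = 1/√(2.11 mH · 8.09 nF) = 242000 rad/s.
ζ = (R/2)·√(C/L) = (830/2)·√(8.09 nF/2.11 mH) = 0.813.
ω_d = ω_n√(1−ζ²) = 141000 rad/s. t_p = π/ω_d = 0.0000223 s.

t_p ≈ 0.0000223 s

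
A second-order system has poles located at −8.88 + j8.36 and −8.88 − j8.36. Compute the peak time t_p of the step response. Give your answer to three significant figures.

t_p = π/ω_d with ω_d = 8.36 (the imaginary part), so t_p = 0.376 s.

t_p ≈ 0.376 s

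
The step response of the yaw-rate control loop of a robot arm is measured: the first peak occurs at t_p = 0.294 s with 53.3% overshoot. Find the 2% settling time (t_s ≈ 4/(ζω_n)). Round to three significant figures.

t_s ≈ 1.87 s

ζ from %OS: ζ = |ln 0.533|/√(π²+ln²0.533) = 0.196.
From t_p = π/ω_d, ω_d = π/0.294 = 10.7 rad/s, so ω_n = ω_d/√(1−ζ²) = 10.9 rad/s.
t_s ≈ 4/(ζω_n) = 4/(0.196·10.9) = 1.87 s.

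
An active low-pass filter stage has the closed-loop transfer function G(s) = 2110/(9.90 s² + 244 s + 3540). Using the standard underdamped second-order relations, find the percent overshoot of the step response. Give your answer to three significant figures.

Dividing through by 9.90: denominator becomes s² + 24.65 s + 357.6.
So ω_n = √357.6 = 18.9 rad/s and ζ = 24.65/(2·18.9) = 0.652.
%OS = 100·exp(−πζ/√(1−ζ²)) = 6.73%.

%OS ≈ 6.73%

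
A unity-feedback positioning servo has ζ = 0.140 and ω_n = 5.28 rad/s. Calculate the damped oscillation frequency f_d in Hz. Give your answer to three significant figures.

ω_d = ω_n√(1−ζ²) = 5.28·√0.980 = 5.23 rad/s.
f_d = ω_d/(2π) = 0.832 Hz.

f_d ≈ 0.832 Hz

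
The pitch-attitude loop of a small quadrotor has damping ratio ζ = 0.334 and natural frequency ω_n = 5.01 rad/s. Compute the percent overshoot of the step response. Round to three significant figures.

%OS ≈ 32.8%

For an underdamped second-order system, %OS = 100·exp(−πζ/√(1−ζ²)).
πζ/√(1−ζ²) = π·0.334/√(1−0.112) = 1.113, so %OS = 100·e^(−1.113) = 32.8%.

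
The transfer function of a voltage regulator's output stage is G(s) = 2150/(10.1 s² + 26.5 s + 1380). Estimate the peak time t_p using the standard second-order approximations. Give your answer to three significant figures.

t_p ≈ 0.270 s

Dividing through by 10.1: denominator becomes s² + 2.624 s + 136.6.
So ω_n = √136.6 = 11.7 rad/s and ζ = 2.624/(2·11.7) = 0.112.
ω_d = 11.7·√(1 − 0.112²) = 11.6 rad/s. t_p = π/ω_d = 0.270 s.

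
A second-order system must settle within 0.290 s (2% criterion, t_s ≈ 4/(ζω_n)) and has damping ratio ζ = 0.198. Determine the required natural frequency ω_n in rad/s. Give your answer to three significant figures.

ω_n ≈ 69.7 rad/s

Rearranging t_s ≈ 4/(ζω_n) gives ω_n = 4/(ζ·t_s) = 4/(0.198 × 0.290) = 69.7 rad/s.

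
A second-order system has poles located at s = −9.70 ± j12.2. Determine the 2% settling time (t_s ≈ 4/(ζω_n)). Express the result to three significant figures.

For poles at −σ ± jω_d, ζω_n = σ = 9.70, so t_s ≈ 4/σ = 0.412 s.

t_s ≈ 0.412 s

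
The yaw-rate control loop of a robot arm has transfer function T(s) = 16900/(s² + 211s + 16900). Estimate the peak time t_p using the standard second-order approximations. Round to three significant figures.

t_p ≈ 0.0414 s

Comparing the denominator to s² + 2ζω_n s + ω_n²: ω_n = √16900 = 130 rad/s, and 2ζω_n = 211 so ζ = 211/(2·130) = 0.812.
ω_d = 130·√(1 − 0.812²) = 76.0 rad/s. Then t_p = π/ω_d = 0.0414 s.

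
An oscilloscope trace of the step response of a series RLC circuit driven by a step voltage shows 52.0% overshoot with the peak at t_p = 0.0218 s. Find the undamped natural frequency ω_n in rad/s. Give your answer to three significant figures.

ω_n ≈ 147 rad/s

The overshoot fixes ζ = −ln(OS)/√(π²+ln²(OS)) = 0.204.
From t_p = π/ω_d, ω_d = π/0.0218 = 144 rad/s, so ω_n = ω_d/√(1−ζ²) = 147 rad/s.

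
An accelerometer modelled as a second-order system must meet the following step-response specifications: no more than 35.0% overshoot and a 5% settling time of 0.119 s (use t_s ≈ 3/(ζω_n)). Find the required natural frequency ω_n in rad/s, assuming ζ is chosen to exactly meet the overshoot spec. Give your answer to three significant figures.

ζ = −ln(OS)/√(π² + (ln OS)²). With OS = 0.350, ln OS = −1.050 and ζ = 1.050/3.312 = 0.317.
From t_s ≈ 3/(ζω_n): ω_n = 3/(ζ·t_s) = 3/(0.317·0.119) = 79.5 rad/s.

ω_n ≈ 79.5 rad/s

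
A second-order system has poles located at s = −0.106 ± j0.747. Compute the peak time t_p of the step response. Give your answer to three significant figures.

t_p = π/ω_d with ω_d = 0.747 (the imaginary part), so t_p = 4.21 s.

t_p ≈ 4.21 s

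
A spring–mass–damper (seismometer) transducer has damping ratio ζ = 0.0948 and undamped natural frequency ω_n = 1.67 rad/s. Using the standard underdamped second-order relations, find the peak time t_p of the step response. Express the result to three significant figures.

t_p ≈ 1.89 s

The damped frequency is ω_d = ω_n√(1−ζ²) = 1.67·√(1−0.00899) = 1.66 rad/s.
Peak time t_p = π/ω_d = π/1.66 = 1.89 s.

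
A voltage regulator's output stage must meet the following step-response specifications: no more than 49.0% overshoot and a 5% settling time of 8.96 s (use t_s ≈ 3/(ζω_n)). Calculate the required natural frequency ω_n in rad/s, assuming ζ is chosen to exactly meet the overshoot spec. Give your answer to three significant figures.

ω_n ≈ 1.51 rad/s

ζ = −ln(OS)/√(π² + (ln OS)²). With OS = 0.490, ln OS = −0.7133 and ζ = 0.7133/3.222 = 0.221.
Then ω_n = 3/(ζ t_s) = 3/(0.221 × 8.96) = 1.51 rad/s.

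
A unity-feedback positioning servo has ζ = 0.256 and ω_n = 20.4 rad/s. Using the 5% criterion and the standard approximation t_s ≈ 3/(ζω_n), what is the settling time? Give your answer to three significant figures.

t_s ≈ 3/(ζω_n) = 3/(0.256 × 20.4) = 0.574 s.

t_s ≈ 0.574 s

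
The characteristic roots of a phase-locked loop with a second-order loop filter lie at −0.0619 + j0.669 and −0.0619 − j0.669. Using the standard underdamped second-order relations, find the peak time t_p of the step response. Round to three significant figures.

t_p ≈ 4.70 s

t_p = π/ω_d with ω_d = 0.669 (the imaginary part), so t_p = 4.70 s.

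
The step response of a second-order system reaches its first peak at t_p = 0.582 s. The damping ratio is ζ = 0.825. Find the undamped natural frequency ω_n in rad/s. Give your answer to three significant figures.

ω_n ≈ 9.55 rad/s

Peak time t_p = π/ω_d, so ω_d = π/t_p = π/0.582 = 5.40 rad/s.
ω_n = ω_d/√(1−ζ²) = 5.40/√0.319 = 9.55 rad/s.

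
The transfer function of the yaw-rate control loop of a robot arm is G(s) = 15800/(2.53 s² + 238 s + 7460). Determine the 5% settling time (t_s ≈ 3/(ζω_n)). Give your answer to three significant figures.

t_s ≈ 0.0638 s

Dividing through by 2.53: denominator becomes s² + 94.07 s + 2949.
So ω_n = √2949 = 54.3 rad/s and ζ = 94.07/(2·54.3) = 0.866.
t_s ≈ 3/(ζω_n) = 0.0638 s.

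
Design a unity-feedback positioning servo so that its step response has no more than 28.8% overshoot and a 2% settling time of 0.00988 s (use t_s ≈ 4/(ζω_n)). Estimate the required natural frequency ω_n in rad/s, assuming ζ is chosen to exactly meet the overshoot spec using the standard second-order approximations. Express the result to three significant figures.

ω_n ≈ 1100 rad/s

From %OS = 100·exp(−πζ/√(1−ζ²)), invert to get ζ = −ln(OS)/√(π² + ln²(OS)) with OS = 0.288.
−ln 0.288 = 1.245, so ζ = 1.245/√(π² + 1.550) = 0.368.
Then ω_n = 4/(ζ t_s) = 4/(0.368 × 0.00988) = 1100 rad/s.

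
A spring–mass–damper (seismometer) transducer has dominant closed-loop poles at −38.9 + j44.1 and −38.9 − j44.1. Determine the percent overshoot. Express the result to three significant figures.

%OS ≈ 6.26%

With σ = 38.9, ω_d = 44.1: ω_n = √(σ²+ω_d²) = 58.8 rad/s, ζ = σ/ω_n = 0.662.
%OS = 100 e^{−πζ/√(1−ζ²)} with ζ = 0.662 gives 6.26%.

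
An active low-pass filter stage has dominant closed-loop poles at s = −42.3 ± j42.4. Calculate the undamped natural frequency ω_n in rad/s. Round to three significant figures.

With σ = 42.3, ω_d = 42.4: ω_n = √(σ²+ω_d²) = 59.9 rad/s, ζ = σ/ω_n = 0.706.

ω_n ≈ 59.9 rad/s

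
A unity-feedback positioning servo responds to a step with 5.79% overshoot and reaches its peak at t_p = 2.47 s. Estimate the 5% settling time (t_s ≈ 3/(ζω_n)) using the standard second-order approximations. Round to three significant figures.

t_s ≈ 2.60 s

ζ from %OS: ζ = |ln 0.0579|/√(π²+ln²0.0579) = 0.672.
From t_p = π/ω_d, ω_d = π/2.47 = 1.27 rad/s, so ω_n = ω_d/√(1−ζ²) = 1.72 rad/s.
t_s ≈ 3/(ζω_n) = 3/(0.672·1.72) = 2.60 s.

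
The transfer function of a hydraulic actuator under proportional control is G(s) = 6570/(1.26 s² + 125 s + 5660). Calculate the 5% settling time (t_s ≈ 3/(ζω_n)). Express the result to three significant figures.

Dividing through by 1.26: denominator becomes s² + 99.21 s + 4492.
So ω_n = √4492 = 67.0 rad/s and ζ = 99.21/(2·67.0) = 0.740.
t_s ≈ 3/(ζω_n) = 0.0605 s.

t_s ≈ 0.0605 s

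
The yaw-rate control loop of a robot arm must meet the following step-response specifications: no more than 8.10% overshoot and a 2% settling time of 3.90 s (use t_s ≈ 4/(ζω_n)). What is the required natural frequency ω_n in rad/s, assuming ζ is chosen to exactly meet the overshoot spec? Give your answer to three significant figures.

ζ = −ln(OS)/√(π² + (ln OS)²). With OS = 0.0810, ln OS = −2.513 and ζ = 2.513/4.023 = 0.625.
Then ω_n = 4/(ζ t_s) = 4/(0.625 × 3.90) = 1.64 rad/s.

ω_n ≈ 1.64 rad/s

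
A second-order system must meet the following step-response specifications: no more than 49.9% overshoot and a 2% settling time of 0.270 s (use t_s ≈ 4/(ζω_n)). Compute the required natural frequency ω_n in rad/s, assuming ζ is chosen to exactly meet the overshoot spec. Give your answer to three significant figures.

ω_n ≈ 68.6 rad/s

ζ = −ln(OS)/√(π² + (ln OS)²). With OS = 0.499, ln OS = −0.6951 and ζ = 0.6951/3.218 = 0.216.
From t_s ≈ 4/(ζω_n): ω_n = 4/(ζ·t_s) = 4/(0.216·0.270) = 68.6 rad/s.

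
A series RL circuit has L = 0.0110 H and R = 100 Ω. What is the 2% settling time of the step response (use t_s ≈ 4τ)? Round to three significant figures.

t_s ≈ 0.000440 s

τ = L/R = 0.0110/100 = 0.000110 s.
t_s ≈ 4τ = 0.000440 s.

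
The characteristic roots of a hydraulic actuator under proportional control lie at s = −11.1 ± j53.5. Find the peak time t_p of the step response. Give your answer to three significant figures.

t_p = π/ω_d with ω_d = 53.5 (the imaginary part), so t_p = 0.0587 s.

t_p ≈ 0.0587 s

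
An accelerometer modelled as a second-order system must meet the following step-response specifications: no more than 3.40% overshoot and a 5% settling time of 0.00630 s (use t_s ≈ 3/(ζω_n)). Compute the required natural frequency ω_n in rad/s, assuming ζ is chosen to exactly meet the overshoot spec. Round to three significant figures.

ω_n ≈ 650 rad/s

From %OS = 100·exp(−πζ/√(1−ζ²)), invert to get ζ = −ln(OS)/√(π² + ln²(OS)) with OS = 0.0340.
−ln 0.0340 = 3.381, so ζ = 3.381/√(π² + 11.43) = 0.733.
Then ω_n = 3/(ζ t_s) = 3/(0.733 × 0.00630) = 650 rad/s.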